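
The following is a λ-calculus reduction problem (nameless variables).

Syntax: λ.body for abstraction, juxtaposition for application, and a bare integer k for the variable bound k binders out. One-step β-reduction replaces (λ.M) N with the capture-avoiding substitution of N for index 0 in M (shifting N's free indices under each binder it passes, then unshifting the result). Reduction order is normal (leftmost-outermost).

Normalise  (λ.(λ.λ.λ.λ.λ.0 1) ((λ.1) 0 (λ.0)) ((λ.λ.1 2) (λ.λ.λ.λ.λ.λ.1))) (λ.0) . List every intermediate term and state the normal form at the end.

Answer: normal form = λ.λ.λ.0 1  (in 3 steps)

Working:
  start: (λ.(λ.λ.λ.λ.λ.0 1) ((λ.1) 0 (λ.0)) ((λ.λ.1 2) (λ.λ.λ.λ.λ.λ.1))) (λ.0)
  [1] (λ.λ.λ.λ.λ.0 1) ((λ.λ.0) (λ.0) (λ.0)) ((λ.λ.1 (λ.0)) (λ.λ.λ.λ.λ.λ.1))
  [2] (λ.λ.λ.λ.0 1) ((λ.λ.1 (λ.0)) (λ.λ.λ.λ.λ.λ.1))
  [3] λ.λ.λ.0 1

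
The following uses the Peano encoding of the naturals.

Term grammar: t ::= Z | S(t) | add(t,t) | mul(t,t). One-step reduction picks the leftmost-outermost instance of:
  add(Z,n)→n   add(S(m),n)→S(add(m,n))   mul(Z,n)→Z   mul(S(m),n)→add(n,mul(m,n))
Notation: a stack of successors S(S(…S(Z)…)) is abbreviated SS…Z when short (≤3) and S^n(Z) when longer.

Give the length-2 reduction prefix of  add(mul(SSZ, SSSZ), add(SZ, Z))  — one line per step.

Answer: after 2 steps: add(S(add(SSZ, mul(SZ, SSSZ))), add(SZ, Z))

Reduction:
  start: add(mul(SSZ, SSSZ), add(SZ, Z))
  step 1: add(add(SSSZ, mul(SZ, SSSZ)), add(SZ, Z))
  step 2: add(S(add(SSZ, mul(SZ, SSSZ))), add(SZ, Z))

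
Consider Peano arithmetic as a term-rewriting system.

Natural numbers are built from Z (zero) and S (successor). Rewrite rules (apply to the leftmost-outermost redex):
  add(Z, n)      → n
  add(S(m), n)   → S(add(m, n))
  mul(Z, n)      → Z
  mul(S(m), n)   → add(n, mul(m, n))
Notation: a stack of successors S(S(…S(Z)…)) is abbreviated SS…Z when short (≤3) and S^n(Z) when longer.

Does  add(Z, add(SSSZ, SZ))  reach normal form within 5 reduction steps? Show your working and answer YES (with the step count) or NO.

  start: add(Z, add(SSSZ, SZ))
  step 1: add(SSSZ, SZ)
  step 2: S(add(SSZ, SZ))
  step 3: S(S(add(SZ, SZ)))
  step 4: S(S(S(add(Z, SZ))))
  step 5: S^4(Z)

Answer: YES — reaches normal form S^4(Z) in 5 ≤ 5 steps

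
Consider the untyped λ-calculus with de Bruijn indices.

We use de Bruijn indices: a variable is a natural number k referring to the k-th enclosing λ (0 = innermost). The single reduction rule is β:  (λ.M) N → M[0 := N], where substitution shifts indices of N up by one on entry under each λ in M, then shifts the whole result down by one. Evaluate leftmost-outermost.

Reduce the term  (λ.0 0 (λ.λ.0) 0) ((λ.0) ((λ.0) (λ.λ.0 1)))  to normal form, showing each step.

  start: (λ.0 0 (λ.λ.0) 0) ((λ.0) ((λ.0) (λ.λ.0 1)))
  step 1: (λ.0) ((λ.0) (λ.λ.0 1)) ((λ.0) ((λ.0) (λ.λ.0 1))) (λ.λ.0) ((λ.0) ((λ.0) (λ.λ.0 1)))
  step 2: (λ.0) (λ.λ.0 1) ((λ.0) ((λ.0) (λ.λ.0 1))) (λ.λ.0) ((λ.0) ((λ.0) (λ.λ.0 1)))
  step 3: (λ.λ.0 1) ((λ.0) ((λ.0) (λ.λ.0 1))) (λ.λ.0) ((λ.0) ((λ.0) (λ.λ.0 1)))
  step 4: (λ.0 ((λ.0) ((λ.0) (λ.λ.0 1)))) (λ.λ.0) ((λ.0) ((λ.0) (λ.λ.0 1)))
  step 5: (λ.λ.0) ((λ.0) ((λ.0) (λ.λ.0 1))) ((λ.0) ((λ.0) (λ.λ.0 1)))
  step 6: (λ.0) ((λ.0) ((λ.0) (λ.λ.0 1)))
  step 7: (λ.0) ((λ.0) (λ.λ.0 1))
  step 8: (λ.0) (λ.λ.0 1)
  step 9: λ.λ.0 1

Answer: normal form = λ.λ.0 1  (in 9 steps)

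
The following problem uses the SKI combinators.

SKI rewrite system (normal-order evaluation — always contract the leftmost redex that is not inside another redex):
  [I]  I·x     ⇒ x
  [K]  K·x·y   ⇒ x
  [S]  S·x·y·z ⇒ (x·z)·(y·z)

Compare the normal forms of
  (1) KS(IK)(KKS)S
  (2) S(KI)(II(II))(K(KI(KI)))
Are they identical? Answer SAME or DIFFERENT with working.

Answer: DIFFERENT — A ⇓ SKS, B ⇓ KI

Working:
Term A:
  start: KS(IK)(KKS)S
  step 1: S(KKS)S
  step 2: SKS

Term B:
  start: S(KI)(II(II))(K(KI(KI)))
  step 1: KI(K(KI(KI)))(II(II)(K(KI(KI))))
  step 2: I(II(II)(K(KI(KI))))
  step 3: II(II)(K(KI(KI)))
  step 4: I(II)(K(KI(KI)))
  step 5: II(K(KI(KI)))
  step 6: I(K(KI(KI)))
  step 7: K(KI(KI))
  step 8: KI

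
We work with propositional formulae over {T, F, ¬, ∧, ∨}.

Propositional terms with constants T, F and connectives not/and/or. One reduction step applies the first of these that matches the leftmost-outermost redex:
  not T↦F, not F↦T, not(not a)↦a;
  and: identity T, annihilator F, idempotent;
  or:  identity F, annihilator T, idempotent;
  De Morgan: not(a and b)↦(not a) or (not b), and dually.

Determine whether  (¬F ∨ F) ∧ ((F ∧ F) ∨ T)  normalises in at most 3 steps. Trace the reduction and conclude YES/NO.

  start: (¬F ∨ F) ∧ ((F ∧ F) ∨ T)
  →1  ¬F ∧ ((F ∧ F) ∨ T)
  →2  T ∧ ((F ∧ F) ∨ T)
  →3  (F ∧ F) ∨ T

Answer: NO — after 3 steps the term is (F ∧ F) ∨ T, not yet normal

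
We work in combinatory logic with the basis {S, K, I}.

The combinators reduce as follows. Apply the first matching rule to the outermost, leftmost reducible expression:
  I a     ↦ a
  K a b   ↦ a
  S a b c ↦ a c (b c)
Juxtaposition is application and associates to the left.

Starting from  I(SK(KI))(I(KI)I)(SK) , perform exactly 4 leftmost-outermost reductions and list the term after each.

  start: I(SK(KI))(I(KI)I)(SK)
  [1] SK(KI)(I(KI)I)(SK)
  [2] K(I(KI)I)(KI(I(KI)I))(SK)
  [3] I(KI)I(SK)
  [4] KII(SK)

Answer: after 4 steps: KII(SK)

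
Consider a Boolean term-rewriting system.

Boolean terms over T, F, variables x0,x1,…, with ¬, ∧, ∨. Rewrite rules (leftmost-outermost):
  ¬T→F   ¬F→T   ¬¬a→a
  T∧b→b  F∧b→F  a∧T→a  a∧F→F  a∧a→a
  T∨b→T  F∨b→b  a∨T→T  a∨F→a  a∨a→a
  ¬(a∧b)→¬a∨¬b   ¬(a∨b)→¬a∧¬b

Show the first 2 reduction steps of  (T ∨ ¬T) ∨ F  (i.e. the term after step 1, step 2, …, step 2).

Answer: after 2 steps: T

Derivation:
  start: (T ∨ ¬T) ∨ F
  step 1: T ∨ ¬T
  step 2: T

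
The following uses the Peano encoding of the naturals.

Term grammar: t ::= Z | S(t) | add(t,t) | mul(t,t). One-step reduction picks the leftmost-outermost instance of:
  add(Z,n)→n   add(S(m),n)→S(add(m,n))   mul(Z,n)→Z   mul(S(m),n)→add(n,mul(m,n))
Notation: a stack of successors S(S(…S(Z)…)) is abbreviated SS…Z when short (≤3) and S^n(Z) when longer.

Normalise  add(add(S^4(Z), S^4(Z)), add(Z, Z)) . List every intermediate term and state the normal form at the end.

  start: add(add(S^4(Z), S^4(Z)), add(Z, Z))
  [1] add(S(add(SSSZ, S^4(Z))), add(Z, Z))
  [2] S(add(add(SSSZ, S^4(Z)), add(Z, Z)))
  [3] S(add(S(add(SSZ, S^4(Z))), add(Z, Z)))
  [4] S(S(add(add(SSZ, S^4(Z)), add(Z, Z))))
  [5] S(S(add(S(add(SZ, S^4(Z))), add(Z, Z))))
  [6] S(S(S(add(add(SZ, S^4(Z)), add(Z, Z)))))
  [7] S(S(S(add(S(add(Z, S^4(Z))), add(Z, Z)))))
  [8] S(S(S(S(add(add(Z, S^4(Z)), add(Z, Z))))))
  [9] S(S(S(S(add(S^4(Z), add(Z, Z))))))
  [10] S(S(S(S(S(add(SSSZ, add(Z, Z)))))))
  [11] S(S(S(S(S(S(add(SSZ, add(Z, Z))))))))
  [12] S(S(S(S(S(S(S(add(SZ, add(Z, Z)))))))))
  [13] S(S(S(S(S(S(S(S(add(Z, add(Z, Z))))))))))
  [14] S(S(S(S(S(S(S(S(add(Z, Z)))))))))
  [15] S^8(Z)

Answer: normal form = S^8(Z)  (in 15 steps)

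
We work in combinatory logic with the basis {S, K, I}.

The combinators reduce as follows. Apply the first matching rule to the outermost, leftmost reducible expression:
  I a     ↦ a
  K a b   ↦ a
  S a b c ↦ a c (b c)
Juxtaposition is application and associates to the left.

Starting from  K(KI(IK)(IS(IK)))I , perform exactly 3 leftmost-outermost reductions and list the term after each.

Answer: after 3 steps: IS(IK)

Reduction:
  start: K(KI(IK)(IS(IK)))I
  step 1: KI(IK)(IS(IK))
  step 2: I(IS(IK))
  step 3: IS(IK)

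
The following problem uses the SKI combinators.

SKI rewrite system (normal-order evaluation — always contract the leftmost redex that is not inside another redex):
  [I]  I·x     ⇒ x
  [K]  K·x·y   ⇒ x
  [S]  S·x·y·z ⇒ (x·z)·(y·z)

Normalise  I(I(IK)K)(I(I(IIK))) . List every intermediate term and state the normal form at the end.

  start: I(I(IK)K)(I(I(IIK)))
  [1] I(IK)K(I(I(IIK)))
  [2] IKK(I(I(IIK)))
  [3] KK(I(I(IIK)))
  [4] K

Answer: normal form = K  (in 4 steps)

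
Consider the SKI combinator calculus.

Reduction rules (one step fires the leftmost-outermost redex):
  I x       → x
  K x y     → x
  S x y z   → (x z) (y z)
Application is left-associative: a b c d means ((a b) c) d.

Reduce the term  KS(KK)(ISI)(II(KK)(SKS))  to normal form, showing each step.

Answer: normal form = S(SI)K  (in 5 steps)

Working:
  start: KS(KK)(ISI)(II(KK)(SKS))
  step 1: S(ISI)(II(KK)(SKS))
  step 2: S(SI)(II(KK)(SKS))
  step 3: S(SI)(I(KK)(SKS))
  step 4: S(SI)(KK(SKS))
  step 5: S(SI)K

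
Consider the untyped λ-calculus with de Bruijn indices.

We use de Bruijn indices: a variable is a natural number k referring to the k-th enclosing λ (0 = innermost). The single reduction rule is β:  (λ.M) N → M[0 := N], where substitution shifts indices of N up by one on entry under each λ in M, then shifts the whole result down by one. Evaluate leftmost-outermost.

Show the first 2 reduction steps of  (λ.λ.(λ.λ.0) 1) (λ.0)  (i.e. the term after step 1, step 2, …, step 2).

  start: (λ.λ.(λ.λ.0) 1) (λ.0)
  step 1: λ.(λ.λ.0) (λ.0)
  step 2: λ.λ.0

Answer: after 2 steps: λ.λ.0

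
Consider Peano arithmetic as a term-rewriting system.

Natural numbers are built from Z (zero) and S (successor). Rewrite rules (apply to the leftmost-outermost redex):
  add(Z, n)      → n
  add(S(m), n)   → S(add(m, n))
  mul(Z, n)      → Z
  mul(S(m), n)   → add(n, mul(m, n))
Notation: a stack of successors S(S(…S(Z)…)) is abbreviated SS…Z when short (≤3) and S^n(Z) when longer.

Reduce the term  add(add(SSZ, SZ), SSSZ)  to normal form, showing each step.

  start: add(add(SSZ, SZ), SSSZ)
  [1] add(S(add(SZ, SZ)), SSSZ)
  [2] S(add(add(SZ, SZ), SSSZ))
  [3] S(add(S(add(Z, SZ)), SSSZ))
  [4] S(S(add(add(Z, SZ), SSSZ)))
  [5] S(S(add(SZ, SSSZ)))
  [6] S(S(S(add(Z, SSSZ))))
  [7] S^6(Z)

Answer: normal form = S^6(Z)  (in 7 steps)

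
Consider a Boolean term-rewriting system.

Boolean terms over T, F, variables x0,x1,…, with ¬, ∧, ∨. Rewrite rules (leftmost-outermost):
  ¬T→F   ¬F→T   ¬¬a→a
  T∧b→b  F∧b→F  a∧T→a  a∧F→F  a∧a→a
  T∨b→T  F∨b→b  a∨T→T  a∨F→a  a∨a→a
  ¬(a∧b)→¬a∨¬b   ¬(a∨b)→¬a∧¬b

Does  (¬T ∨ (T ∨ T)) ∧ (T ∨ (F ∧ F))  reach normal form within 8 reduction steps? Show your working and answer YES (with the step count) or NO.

Answer: YES — reaches normal form T in 5 ≤ 8 steps

Working:
  start: (¬T ∨ (T ∨ T)) ∧ (T ∨ (F ∧ F))
  →1  (F ∨ (T ∨ T)) ∧ (T ∨ (F ∧ F))
  →2  (T ∨ T) ∧ (T ∨ (F ∧ F))
  →3  T ∧ (T ∨ (F ∧ F))
  →4  T ∨ (F ∧ F)
  →5  T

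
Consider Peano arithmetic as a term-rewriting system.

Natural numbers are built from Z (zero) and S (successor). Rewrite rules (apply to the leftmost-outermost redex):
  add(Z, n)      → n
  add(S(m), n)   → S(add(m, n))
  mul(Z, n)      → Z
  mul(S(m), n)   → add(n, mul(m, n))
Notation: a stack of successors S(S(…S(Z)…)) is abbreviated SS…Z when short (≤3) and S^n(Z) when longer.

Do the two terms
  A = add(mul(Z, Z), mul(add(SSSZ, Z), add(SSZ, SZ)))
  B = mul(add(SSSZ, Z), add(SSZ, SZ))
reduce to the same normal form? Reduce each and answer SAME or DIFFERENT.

Answer: SAME — A ⇓ S^9(Z), B ⇓ S^9(Z)

Working:
Term A:
  start: add(mul(Z, Z), mul(add(SSSZ, Z), add(SSZ, SZ)))
  step 1: add(Z, mul(add(SSSZ, Z), add(SSZ, SZ)))
  step 2: mul(add(SSSZ, Z), add(SSZ, SZ))
  step 3: mul(S(add(SSZ, Z)), add(SSZ, SZ))
  step 4: add(add(SSZ, SZ), mul(add(SSZ, Z), add(SSZ, SZ)))
  step 5: add(S(add(SZ, SZ)), mul(add(SSZ, Z), add(SSZ, SZ)))
  step 6: S(add(add(SZ, SZ), mul(add(SSZ, Z), add(SSZ, SZ))))
  step 7: S(add(S(add(Z, SZ)), mul(add(SSZ, Z), add(SSZ, SZ))))
  step 8: S(S(add(add(Z, SZ), mul(add(SSZ, Z), add(SSZ, SZ)))))
  step 9: S(S(add(SZ, mul(add(SSZ, Z), add(SSZ, SZ)))))
  step 10: S(S(S(add(Z, mul(add(SSZ, Z), add(SSZ, SZ))))))
  step 11: S(S(S(mul(add(SSZ, Z), add(SSZ, SZ)))))
  step 12: S(S(S(mul(S(add(SZ, Z)), add(SSZ, SZ)))))
  step 13: S(S(S(add(add(SSZ, SZ), mul(add(SZ, Z), add(SSZ, SZ))))))
  step 14: S(S(S(add(S(add(SZ, SZ)), mul(add(SZ, Z), add(SSZ, SZ))))))
  step 15: S(S(S(S(add(add(SZ, SZ), mul(add(SZ, Z), add(SSZ, SZ)))))))
  step 16: S(S(S(S(add(S(add(Z, SZ)), mul(add(SZ, Z), add(SSZ, SZ)))))))
  step 17: S(S(S(S(S(add(add(Z, SZ), mul(add(SZ, Z), add(SSZ, SZ))))))))
  step 18: S(S(S(S(S(add(SZ, mul(add(SZ, Z), add(SSZ, SZ))))))))
  step 19: S(S(S(S(S(S(add(Z, mul(add(SZ, Z), add(SSZ, SZ)))))))))
  step 20: S(S(S(S(S(S(mul(add(SZ, Z), add(SSZ, SZ))))))))
  step 21: S(S(S(S(S(S(mul(S(add(Z, Z)), add(SSZ, SZ))))))))
  step 22: S(S(S(S(S(S(add(add(SSZ, SZ), mul(add(Z, Z), add(SSZ, SZ)))))))))
  step 23: S(S(S(S(S(S(add(S(add(SZ, SZ)), mul(add(Z, Z), add(SSZ, SZ)))))))))
  step 24: S(S(S(S(S(S(S(add(add(SZ, SZ), mul(add(Z, Z), add(SSZ, SZ))))))))))
  step 25: S(S(S(S(S(S(S(add(S(add(Z, SZ)), mul(add(Z, Z), add(SSZ, SZ))))))))))
  step 26: S(S(S(S(S(S(S(S(add(add(Z, SZ), mul(add(Z, Z), add(SSZ, SZ)))))))))))
  step 27: S(S(S(S(S(S(S(S(add(SZ, mul(add(Z, Z), add(SSZ, SZ)))))))))))
  step 28: S(S(S(S(S(S(S(S(S(add(Z, mul(add(Z, Z), add(SSZ, SZ))))))))))))
  step 29: S(S(S(S(S(S(S(S(S(mul(add(Z, Z), add(SSZ, SZ)))))))))))
  step 30: S(S(S(S(S(S(S(S(S(mul(Z, add(SSZ, SZ)))))))))))
  step 31: S^9(Z)

Term B:
  start: mul(add(SSSZ, Z), add(SSZ, SZ))
  step 1: mul(S(add(SSZ, Z)), add(SSZ, SZ))
  step 2: add(add(SSZ, SZ), mul(add(SSZ, Z), add(SSZ, SZ)))
  step 3: add(S(add(SZ, SZ)), mul(add(SSZ, Z), add(SSZ, SZ)))
  step 4: S(add(add(SZ, SZ), mul(add(SSZ, Z), add(SSZ, SZ))))
  step 5: S(add(S(add(Z, SZ)), mul(add(SSZ, Z), add(SSZ, SZ))))
  step 6: S(S(add(add(Z, SZ), mul(add(SSZ, Z), add(SSZ, SZ)))))
  step 7: S(S(add(SZ, mul(add(SSZ, Z), add(SSZ, SZ)))))
  step 8: S(S(S(add(Z, mul(add(SSZ, Z), add(SSZ, SZ))))))
  step 9: S(S(S(mul(add(SSZ, Z), add(SSZ, SZ)))))
  step 10: S(S(S(mul(S(add(SZ, Z)), add(SSZ, SZ)))))
  step 11: S(S(S(add(add(SSZ, SZ), mul(add(SZ, Z), add(SSZ, SZ))))))
  step 12: S(S(S(add(S(add(SZ, SZ)), mul(add(SZ, Z), add(SSZ, SZ))))))
  step 13: S(S(S(S(add(add(SZ, SZ), mul(add(SZ, Z), add(SSZ, SZ)))))))
  step 14: S(S(S(S(add(S(add(Z, SZ)), mul(add(SZ, Z), add(SSZ, SZ)))))))
  step 15: S(S(S(S(S(add(add(Z, SZ), mul(add(SZ, Z), add(SSZ, SZ))))))))
  step 16: S(S(S(S(S(add(SZ, mul(add(SZ, Z), add(SSZ, SZ))))))))
  step 17: S(S(S(S(S(S(add(Z, mul(add(SZ, Z), add(SSZ, SZ)))))))))
  step 18: S(S(S(S(S(S(mul(add(SZ, Z), add(SSZ, SZ))))))))
  step 19: S(S(S(S(S(S(mul(S(add(Z, Z)), add(SSZ, SZ))))))))
  step 20: S(S(S(S(S(S(add(add(SSZ, SZ), mul(add(Z, Z), add(SSZ, SZ)))))))))
  step 21: S(S(S(S(S(S(add(S(add(SZ, SZ)), mul(add(Z, Z), add(SSZ, SZ)))))))))
  step 22: S(S(S(S(S(S(S(add(add(SZ, SZ), mul(add(Z, Z), add(SSZ, SZ))))))))))
  step 23: S(S(S(S(S(S(S(add(S(add(Z, SZ)), mul(add(Z, Z), add(SSZ, SZ))))))))))
  step 24: S(S(S(S(S(S(S(S(add(add(Z, SZ), mul(add(Z, Z), add(SSZ, SZ)))))))))))
  step 25: S(S(S(S(S(S(S(S(add(SZ, mul(add(Z, Z), add(SSZ, SZ)))))))))))
  step 26: S(S(S(S(S(S(S(S(S(add(Z, mul(add(Z, Z), add(SSZ, SZ))))))))))))
  step 27: S(S(S(S(S(S(S(S(S(mul(add(Z, Z), add(SSZ, SZ)))))))))))
  step 28: S(S(S(S(S(S(S(S(S(mul(Z, add(SSZ, SZ)))))))))))
  step 29: S^9(Z)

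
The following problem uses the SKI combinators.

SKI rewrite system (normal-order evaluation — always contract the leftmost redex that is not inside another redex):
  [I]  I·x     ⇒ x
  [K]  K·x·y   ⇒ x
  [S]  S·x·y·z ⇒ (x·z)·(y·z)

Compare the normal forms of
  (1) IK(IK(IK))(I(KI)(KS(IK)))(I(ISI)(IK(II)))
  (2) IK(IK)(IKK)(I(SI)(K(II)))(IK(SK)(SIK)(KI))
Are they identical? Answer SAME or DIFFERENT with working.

Answer: DIFFERENT — A ⇓ K, B ⇓ SI(KI)

Working:
Term A:
  start: IK(IK(IK))(I(KI)(KS(IK)))(I(ISI)(IK(II)))
  [1] K(IK(IK))(I(KI)(KS(IK)))(I(ISI)(IK(II)))
  [2] IK(IK)(I(ISI)(IK(II)))
  [3] K(IK)(I(ISI)(IK(II)))
  [4] IK
  [5] K

Term B:
  start: IK(IK)(IKK)(I(SI)(K(II)))(IK(SK)(SIK)(KI))
  [1] K(IK)(IKK)(I(SI)(K(II)))(IK(SK)(SIK)(KI))
  [2] IK(I(SI)(K(II)))(IK(SK)(SIK)(KI))
  [3] K(I(SI)(K(II)))(IK(SK)(SIK)(KI))
  [4] I(SI)(K(II))
  [5] SI(K(II))
  [6] SI(KI)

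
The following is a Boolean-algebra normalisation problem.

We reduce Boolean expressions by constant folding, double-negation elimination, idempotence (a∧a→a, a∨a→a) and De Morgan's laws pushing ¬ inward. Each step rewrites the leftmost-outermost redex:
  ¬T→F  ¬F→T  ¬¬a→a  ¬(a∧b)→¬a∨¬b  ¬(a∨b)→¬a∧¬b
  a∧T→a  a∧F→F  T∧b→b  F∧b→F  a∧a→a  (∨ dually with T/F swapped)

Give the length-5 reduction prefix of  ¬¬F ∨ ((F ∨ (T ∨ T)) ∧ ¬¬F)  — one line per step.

  start: ¬¬F ∨ ((F ∨ (T ∨ T)) ∧ ¬¬F)
  step 1: F ∨ ((F ∨ (T ∨ T)) ∧ ¬¬F)
  step 2: (F ∨ (T ∨ T)) ∧ ¬¬F
  step 3: (T ∨ T) ∧ ¬¬F
  step 4: T ∧ ¬¬F
  step 5: ¬¬F

Answer: after 5 steps: ¬¬F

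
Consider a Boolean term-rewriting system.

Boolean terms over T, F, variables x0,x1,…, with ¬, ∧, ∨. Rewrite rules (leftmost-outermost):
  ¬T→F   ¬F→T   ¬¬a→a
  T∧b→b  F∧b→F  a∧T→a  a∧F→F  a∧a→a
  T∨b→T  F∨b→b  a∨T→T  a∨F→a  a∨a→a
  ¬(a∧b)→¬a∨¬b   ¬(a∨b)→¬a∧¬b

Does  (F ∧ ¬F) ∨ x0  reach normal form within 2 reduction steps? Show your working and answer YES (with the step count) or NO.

Answer: YES — reaches normal form x0 in 2 ≤ 2 steps

Derivation:
  start: (F ∧ ¬F) ∨ x0
  →1  F ∨ x0
  →2  x0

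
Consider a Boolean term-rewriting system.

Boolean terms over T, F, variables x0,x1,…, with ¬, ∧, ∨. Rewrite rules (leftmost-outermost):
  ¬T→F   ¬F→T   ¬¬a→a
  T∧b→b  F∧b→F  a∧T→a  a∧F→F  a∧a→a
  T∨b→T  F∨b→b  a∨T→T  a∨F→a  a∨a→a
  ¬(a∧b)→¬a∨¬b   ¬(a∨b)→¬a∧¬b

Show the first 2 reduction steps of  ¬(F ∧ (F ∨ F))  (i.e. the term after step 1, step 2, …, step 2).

  start: ¬(F ∧ (F ∨ F))
  →1  ¬F ∨ ¬(F ∨ F)
  →2  T ∨ ¬(F ∨ F)

Answer: after 2 steps: T ∨ ¬(F ∨ F)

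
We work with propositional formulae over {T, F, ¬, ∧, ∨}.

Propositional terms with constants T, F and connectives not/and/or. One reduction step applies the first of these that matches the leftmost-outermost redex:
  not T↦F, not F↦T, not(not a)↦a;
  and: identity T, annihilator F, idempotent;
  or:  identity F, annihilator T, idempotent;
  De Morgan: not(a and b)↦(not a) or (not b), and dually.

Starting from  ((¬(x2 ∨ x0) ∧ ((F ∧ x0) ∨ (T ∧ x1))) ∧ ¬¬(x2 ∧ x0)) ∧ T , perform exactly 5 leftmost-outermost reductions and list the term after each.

Answer: after 5 steps: ((¬x2 ∧ ¬x0) ∧ x1) ∧ ¬¬(x2 ∧ x0)

Working:
  start: ((¬(x2 ∨ x0) ∧ ((F ∧ x0) ∨ (T ∧ x1))) ∧ ¬¬(x2 ∧ x0)) ∧ T
  step 1: (¬(x2 ∨ x0) ∧ ((F ∧ x0) ∨ (T ∧ x1))) ∧ ¬¬(x2 ∧ x0)
  step 2: ((¬x2 ∧ ¬x0) ∧ ((F ∧ x0) ∨ (T ∧ x1))) ∧ ¬¬(x2 ∧ x0)
  step 3: ((¬x2 ∧ ¬x0) ∧ (F ∨ (T ∧ x1))) ∧ ¬¬(x2 ∧ x0)
  step 4: ((¬x2 ∧ ¬x0) ∧ (T ∧ x1)) ∧ ¬¬(x2 ∧ x0)
  step 5: ((¬x2 ∧ ¬x0) ∧ x1) ∧ ¬¬(x2 ∧ x0)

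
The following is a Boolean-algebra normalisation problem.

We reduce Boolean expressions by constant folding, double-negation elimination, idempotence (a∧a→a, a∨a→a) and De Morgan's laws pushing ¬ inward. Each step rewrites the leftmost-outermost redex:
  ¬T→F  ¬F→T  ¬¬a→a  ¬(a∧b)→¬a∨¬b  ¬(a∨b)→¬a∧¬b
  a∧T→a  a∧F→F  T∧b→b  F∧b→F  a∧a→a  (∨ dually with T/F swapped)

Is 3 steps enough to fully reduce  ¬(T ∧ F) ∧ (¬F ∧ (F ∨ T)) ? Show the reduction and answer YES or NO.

Answer: NO — after 3 steps the term is ¬F ∧ (¬F ∧ (F ∨ T)), not yet normal

Derivation:
  start: ¬(T ∧ F) ∧ (¬F ∧ (F ∨ T))
  [1] (¬T ∨ ¬F) ∧ (¬F ∧ (F ∨ T))
  [2] (F ∨ ¬F) ∧ (¬F ∧ (F ∨ T))
  [3] ¬F ∧ (¬F ∧ (F ∨ T))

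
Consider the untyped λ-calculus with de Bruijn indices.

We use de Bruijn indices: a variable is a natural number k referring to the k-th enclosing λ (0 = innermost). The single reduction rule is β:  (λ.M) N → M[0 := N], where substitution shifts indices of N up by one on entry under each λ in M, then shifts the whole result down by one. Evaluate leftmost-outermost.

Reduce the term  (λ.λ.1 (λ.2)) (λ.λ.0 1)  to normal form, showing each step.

  start: (λ.λ.1 (λ.2)) (λ.λ.0 1)
  →1  λ.(λ.λ.0 1) (λ.λ.λ.0 1)
  →2  λ.λ.0 (λ.λ.λ.0 1)

Answer: normal form = λ.λ.0 (λ.λ.λ.0 1)  (in 2 steps)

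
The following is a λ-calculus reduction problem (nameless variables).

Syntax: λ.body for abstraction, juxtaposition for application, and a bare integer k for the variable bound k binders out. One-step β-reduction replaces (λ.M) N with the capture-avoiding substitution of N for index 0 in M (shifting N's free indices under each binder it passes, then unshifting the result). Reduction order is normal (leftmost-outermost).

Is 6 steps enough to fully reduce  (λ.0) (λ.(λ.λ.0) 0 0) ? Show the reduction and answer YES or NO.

Answer: YES — reaches normal form λ.0 in 3 ≤ 6 steps

Working:
  start: (λ.0) (λ.(λ.λ.0) 0 0)
  →1  λ.(λ.λ.0) 0 0
  →2  λ.(λ.0) 0
  →3  λ.0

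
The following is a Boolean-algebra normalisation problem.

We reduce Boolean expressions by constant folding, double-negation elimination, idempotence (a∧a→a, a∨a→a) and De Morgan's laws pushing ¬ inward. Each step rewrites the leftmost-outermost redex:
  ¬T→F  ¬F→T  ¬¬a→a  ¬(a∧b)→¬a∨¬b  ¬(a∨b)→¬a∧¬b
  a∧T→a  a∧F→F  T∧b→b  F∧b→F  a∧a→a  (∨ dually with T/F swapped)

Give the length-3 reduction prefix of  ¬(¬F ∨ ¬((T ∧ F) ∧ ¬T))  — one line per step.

Answer: after 3 steps: F

Reduction:
  start: ¬(¬F ∨ ¬((T ∧ F) ∧ ¬T))
  [1] ¬¬F ∧ ¬¬((T ∧ F) ∧ ¬T)
  [2] F ∧ ¬¬((T ∧ F) ∧ ¬T)
  [3] F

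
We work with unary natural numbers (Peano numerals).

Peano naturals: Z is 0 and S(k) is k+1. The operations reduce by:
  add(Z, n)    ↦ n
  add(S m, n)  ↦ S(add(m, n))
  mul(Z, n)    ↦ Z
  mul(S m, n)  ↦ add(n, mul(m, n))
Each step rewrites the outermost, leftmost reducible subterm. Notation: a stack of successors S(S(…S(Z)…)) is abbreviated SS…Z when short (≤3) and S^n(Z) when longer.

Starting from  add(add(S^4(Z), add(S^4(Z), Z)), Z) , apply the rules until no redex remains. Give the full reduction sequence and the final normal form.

Answer: normal form = S^8(Z)  (in 19 steps)

Derivation:
  start: add(add(S^4(Z), add(S^4(Z), Z)), Z)
  step 1: add(S(add(SSSZ, add(S^4(Z), Z))), Z)
  step 2: S(add(add(SSSZ, add(S^4(Z), Z)), Z))
  step 3: S(add(S(add(SSZ, add(S^4(Z), Z))), Z))
  step 4: S(S(add(add(SSZ, add(S^4(Z), Z)), Z)))
  step 5: S(S(add(S(add(SZ, add(S^4(Z), Z))), Z)))
  step 6: S(S(S(add(add(SZ, add(S^4(Z), Z)), Z))))
  step 7: S(S(S(add(S(add(Z, add(S^4(Z), Z))), Z))))
  step 8: S(S(S(S(add(add(Z, add(S^4(Z), Z)), Z)))))
  step 9: S(S(S(S(add(add(S^4(Z), Z), Z)))))
  step 10: S(S(S(S(add(S(add(SSSZ, Z)), Z)))))
  step 11: S(S(S(S(S(add(add(SSSZ, Z), Z))))))
  step 12: S(S(S(S(S(add(S(add(SSZ, Z)), Z))))))
  step 13: S(S(S(S(S(S(add(add(SSZ, Z), Z)))))))
  step 14: S(S(S(S(S(S(add(S(add(SZ, Z)), Z)))))))
  step 15: S(S(S(S(S(S(S(add(add(SZ, Z), Z))))))))
  step 16: S(S(S(S(S(S(S(add(S(add(Z, Z)), Z))))))))
  step 17: S(S(S(S(S(S(S(S(add(add(Z, Z), Z)))))))))
  step 18: S(S(S(S(S(S(S(S(add(Z, Z)))))))))
  step 19: S^8(Z)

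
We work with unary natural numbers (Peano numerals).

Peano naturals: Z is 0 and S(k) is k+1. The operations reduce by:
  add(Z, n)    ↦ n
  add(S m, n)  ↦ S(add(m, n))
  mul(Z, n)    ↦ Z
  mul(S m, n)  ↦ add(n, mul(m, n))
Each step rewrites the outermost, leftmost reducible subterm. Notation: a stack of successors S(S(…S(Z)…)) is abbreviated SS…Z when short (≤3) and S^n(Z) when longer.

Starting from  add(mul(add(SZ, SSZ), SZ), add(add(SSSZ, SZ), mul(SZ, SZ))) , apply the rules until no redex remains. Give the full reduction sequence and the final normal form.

Answer: normal form = S^8(Z)  (in 29 steps)

Reduction:
  start: add(mul(add(SZ, SSZ), SZ), add(add(SSSZ, SZ), mul(SZ, SZ)))
  →1  add(mul(S(add(Z, SSZ)), SZ), add(add(SSSZ, SZ), mul(SZ, SZ)))
  →2  add(add(SZ, mul(add(Z, SSZ), SZ)), add(add(SSSZ, SZ), mul(SZ, SZ)))
  →3  add(S(add(Z, mul(add(Z, SSZ), SZ))), add(add(SSSZ, SZ), mul(SZ, SZ)))
  →4  S(add(add(Z, mul(add(Z, SSZ), SZ)), add(add(SSSZ, SZ), mul(SZ, SZ))))
  →5  S(add(mul(add(Z, SSZ), SZ), add(add(SSSZ, SZ), mul(SZ, SZ))))
  →6  S(add(mul(SSZ, SZ), add(add(SSSZ, SZ), mul(SZ, SZ))))
  →7  S(add(add(SZ, mul(SZ, SZ)), add(add(SSSZ, SZ), mul(SZ, SZ))))
  →8  S(add(S(add(Z, mul(SZ, SZ))), add(add(SSSZ, SZ), mul(SZ, SZ))))
  →9  S(S(add(add(Z, mul(SZ, SZ)), add(add(SSSZ, SZ), mul(SZ, SZ)))))
  →10  S(S(add(mul(SZ, SZ), add(add(SSSZ, SZ), mul(SZ, SZ)))))
  →11  S(S(add(add(SZ, mul(Z, SZ)), add(add(SSSZ, SZ), mul(SZ, SZ)))))
  →12  S(S(add(S(add(Z, mul(Z, SZ))), add(add(SSSZ, SZ), mul(SZ, SZ)))))
  →13  S(S(S(add(add(Z, mul(Z, SZ)), add(add(SSSZ, SZ), mul(SZ, SZ))))))
  →14  S(S(S(add(mul(Z, SZ), add(add(SSSZ, SZ), mul(SZ, SZ))))))
  →15  S(S(S(add(Z, add(add(SSSZ, SZ), mul(SZ, SZ))))))
  →16  S(S(S(add(add(SSSZ, SZ), mul(SZ, SZ)))))
  →17  S(S(S(add(S(add(SSZ, SZ)), mul(SZ, SZ)))))
  →18  S(S(S(S(add(add(SSZ, SZ), mul(SZ, SZ))))))
  →19  S(S(S(S(add(S(add(SZ, SZ)), mul(SZ, SZ))))))
  →20  S(S(S(S(S(add(add(SZ, SZ), mul(SZ, SZ)))))))
  →21  S(S(S(S(S(add(S(add(Z, SZ)), mul(SZ, SZ)))))))
  →22  S(S(S(S(S(S(add(add(Z, SZ), mul(SZ, SZ))))))))
  →23  S(S(S(S(S(S(add(SZ, mul(SZ, SZ))))))))
  →24  S(S(S(S(S(S(S(add(Z, mul(SZ, SZ)))))))))
  →25  S(S(S(S(S(S(S(mul(SZ, SZ))))))))
  →26  S(S(S(S(S(S(S(add(SZ, mul(Z, SZ)))))))))
  →27  S(S(S(S(S(S(S(S(add(Z, mul(Z, SZ))))))))))
  →28  S(S(S(S(S(S(S(S(mul(Z, SZ)))))))))
  →29  S^8(Z)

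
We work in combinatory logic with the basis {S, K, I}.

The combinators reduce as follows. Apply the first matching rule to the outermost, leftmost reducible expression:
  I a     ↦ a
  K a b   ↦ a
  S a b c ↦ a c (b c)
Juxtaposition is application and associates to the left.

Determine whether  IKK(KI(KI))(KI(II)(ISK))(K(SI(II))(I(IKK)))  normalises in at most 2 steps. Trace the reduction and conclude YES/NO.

Answer: NO — after 2 steps the term is K(KI(II)(ISK))(K(SI(II))(I(IKK))), not yet normal

Working:
  start: IKK(KI(KI))(KI(II)(ISK))(K(SI(II))(I(IKK)))
  [1] KK(KI(KI))(KI(II)(ISK))(K(SI(II))(I(IKK)))
  [2] K(KI(II)(ISK))(K(SI(II))(I(IKK)))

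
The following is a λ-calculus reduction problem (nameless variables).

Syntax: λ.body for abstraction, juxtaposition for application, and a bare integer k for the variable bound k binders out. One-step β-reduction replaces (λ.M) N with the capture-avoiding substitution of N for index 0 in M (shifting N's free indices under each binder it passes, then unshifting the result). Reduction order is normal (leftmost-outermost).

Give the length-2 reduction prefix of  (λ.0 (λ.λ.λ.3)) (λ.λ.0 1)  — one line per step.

  start: (λ.0 (λ.λ.λ.3)) (λ.λ.0 1)
  step 1: (λ.λ.0 1) (λ.λ.λ.λ.λ.0 1)
  step 2: λ.0 (λ.λ.λ.λ.λ.0 1)

Answer: after 2 steps: λ.0 (λ.λ.λ.λ.λ.0 1)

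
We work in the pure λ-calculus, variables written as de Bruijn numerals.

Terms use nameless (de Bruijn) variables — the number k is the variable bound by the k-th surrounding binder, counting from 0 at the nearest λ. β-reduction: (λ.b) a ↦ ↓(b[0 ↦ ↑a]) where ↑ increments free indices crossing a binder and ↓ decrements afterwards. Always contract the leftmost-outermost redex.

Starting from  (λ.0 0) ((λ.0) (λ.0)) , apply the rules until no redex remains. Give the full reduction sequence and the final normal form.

  start: (λ.0 0) ((λ.0) (λ.0))
  step 1: (λ.0) (λ.0) ((λ.0) (λ.0))
  step 2: (λ.0) ((λ.0) (λ.0))
  step 3: (λ.0) (λ.0)
  step 4: λ.0

Answer: normal form = λ.0  (in 4 steps)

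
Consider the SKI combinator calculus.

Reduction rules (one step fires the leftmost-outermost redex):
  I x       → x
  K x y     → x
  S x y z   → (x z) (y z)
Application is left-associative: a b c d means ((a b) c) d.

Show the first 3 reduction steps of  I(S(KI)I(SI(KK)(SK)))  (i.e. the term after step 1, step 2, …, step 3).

  start: I(S(KI)I(SI(KK)(SK)))
  step 1: S(KI)I(SI(KK)(SK))
  step 2: KI(SI(KK)(SK))(I(SI(KK)(SK)))
  step 3: I(I(SI(KK)(SK)))

Answer: after 3 steps: I(I(SI(KK)(SK)))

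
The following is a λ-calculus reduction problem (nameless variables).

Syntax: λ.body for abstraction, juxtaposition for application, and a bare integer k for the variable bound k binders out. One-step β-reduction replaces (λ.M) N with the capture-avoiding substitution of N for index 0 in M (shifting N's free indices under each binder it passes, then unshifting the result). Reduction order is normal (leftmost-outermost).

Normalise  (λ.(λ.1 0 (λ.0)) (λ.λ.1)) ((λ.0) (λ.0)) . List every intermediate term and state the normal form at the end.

  start: (λ.(λ.1 0 (λ.0)) (λ.λ.1)) ((λ.0) (λ.0))
  [1] (λ.(λ.0) (λ.0) 0 (λ.0)) (λ.λ.1)
  [2] (λ.0) (λ.0) (λ.λ.1) (λ.0)
  [3] (λ.0) (λ.λ.1) (λ.0)
  [4] (λ.λ.1) (λ.0)
  [5] λ.λ.0

Answer: normal form = λ.λ.0  (in 5 steps)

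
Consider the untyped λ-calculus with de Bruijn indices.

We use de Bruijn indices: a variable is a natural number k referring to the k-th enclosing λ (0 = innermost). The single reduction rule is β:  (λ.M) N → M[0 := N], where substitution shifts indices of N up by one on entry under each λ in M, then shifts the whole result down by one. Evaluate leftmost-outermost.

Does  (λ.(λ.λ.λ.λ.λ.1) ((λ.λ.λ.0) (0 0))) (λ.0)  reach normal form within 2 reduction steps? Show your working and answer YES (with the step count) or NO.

  start: (λ.(λ.λ.λ.λ.λ.1) ((λ.λ.λ.0) (0 0))) (λ.0)
  [1] (λ.λ.λ.λ.λ.1) ((λ.λ.λ.0) ((λ.0) (λ.0)))
  [2] λ.λ.λ.λ.1

Answer: YES — reaches normal form λ.λ.λ.λ.1 in 2 ≤ 2 steps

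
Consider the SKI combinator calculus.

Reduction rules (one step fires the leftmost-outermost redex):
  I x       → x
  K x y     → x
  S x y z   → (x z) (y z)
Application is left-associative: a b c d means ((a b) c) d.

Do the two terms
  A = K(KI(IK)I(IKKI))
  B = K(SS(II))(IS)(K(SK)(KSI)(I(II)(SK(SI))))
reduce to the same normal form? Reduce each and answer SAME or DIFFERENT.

Answer: DIFFERENT — A ⇓ KK, B ⇓ S(SK(SK(SI)))(SK(SK(SI)))

Reduction:
Term A:
  start: K(KI(IK)I(IKKI))
  step 1: K(II(IKKI))
  step 2: K(I(IKKI))
  step 3: K(IKKI)
  step 4: K(KKI)
  step 5: KK

Term B:
  start: K(SS(II))(IS)(K(SK)(KSI)(I(II)(SK(SI))))
  step 1: SS(II)(K(SK)(KSI)(I(II)(SK(SI))))
  step 2: S(K(SK)(KSI)(I(II)(SK(SI))))(II(K(SK)(KSI)(I(II)(SK(SI)))))
  step 3: S(SK(I(II)(SK(SI))))(II(K(SK)(KSI)(I(II)(SK(SI)))))
  step 4: S(SK(II(SK(SI))))(II(K(SK)(KSI)(I(II)(SK(SI)))))
  step 5: S(SK(I(SK(SI))))(II(K(SK)(KSI)(I(II)(SK(SI)))))
  step 6: S(SK(SK(SI)))(II(K(SK)(KSI)(I(II)(SK(SI)))))
  step 7: S(SK(SK(SI)))(I(K(SK)(KSI)(I(II)(SK(SI)))))
  step 8: S(SK(SK(SI)))(K(SK)(KSI)(I(II)(SK(SI))))
  step 9: S(SK(SK(SI)))(SK(I(II)(SK(SI))))
  step 10: S(SK(SK(SI)))(SK(II(SK(SI))))
  step 11: S(SK(SK(SI)))(SK(I(SK(SI))))
  step 12: S(SK(SK(SI)))(SK(SK(SI)))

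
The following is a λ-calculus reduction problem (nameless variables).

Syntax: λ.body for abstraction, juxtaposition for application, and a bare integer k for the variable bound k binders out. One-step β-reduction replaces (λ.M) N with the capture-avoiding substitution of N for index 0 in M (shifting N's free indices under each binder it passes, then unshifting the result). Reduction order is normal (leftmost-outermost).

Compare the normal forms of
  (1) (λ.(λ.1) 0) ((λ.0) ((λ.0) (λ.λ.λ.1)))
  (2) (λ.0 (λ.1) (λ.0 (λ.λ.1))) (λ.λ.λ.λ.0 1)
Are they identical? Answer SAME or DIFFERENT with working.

Answer: DIFFERENT — A ⇓ λ.λ.λ.1, B ⇓ λ.λ.0 1

Reduction:
Term A:
  start: (λ.(λ.1) 0) ((λ.0) ((λ.0) (λ.λ.λ.1)))
  step 1: (λ.(λ.0) ((λ.0) (λ.λ.λ.1))) ((λ.0) ((λ.0) (λ.λ.λ.1)))
  step 2: (λ.0) ((λ.0) (λ.λ.λ.1))
  step 3: (λ.0) (λ.λ.λ.1)
  step 4: λ.λ.λ.1

Term B:
  start: (λ.0 (λ.1) (λ.0 (λ.λ.1))) (λ.λ.λ.λ.0 1)
  step 1: (λ.λ.λ.λ.0 1) (λ.λ.λ.λ.λ.0 1) (λ.0 (λ.λ.1))
  step 2: (λ.λ.λ.0 1) (λ.0 (λ.λ.1))
  step 3: λ.λ.0 1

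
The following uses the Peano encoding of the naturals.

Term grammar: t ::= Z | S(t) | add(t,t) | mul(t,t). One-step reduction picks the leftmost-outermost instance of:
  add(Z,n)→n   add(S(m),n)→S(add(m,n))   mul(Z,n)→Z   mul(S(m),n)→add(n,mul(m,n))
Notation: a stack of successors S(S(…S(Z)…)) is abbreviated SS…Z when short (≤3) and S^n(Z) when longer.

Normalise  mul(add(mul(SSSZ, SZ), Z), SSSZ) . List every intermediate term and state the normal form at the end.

  start: mul(add(mul(SSSZ, SZ), Z), SSSZ)
  →1  mul(add(add(SZ, mul(SSZ, SZ)), Z), SSSZ)
  →2  mul(add(S(add(Z, mul(SSZ, SZ))), Z), SSSZ)
  →3  mul(S(add(add(Z, mul(SSZ, SZ)), Z)), SSSZ)
  →4  add(SSSZ, mul(add(add(Z, mul(SSZ, SZ)), Z), SSSZ))
  →5  S(add(SSZ, mul(add(add(Z, mul(SSZ, SZ)), Z), SSSZ)))
  →6  S(S(add(SZ, mul(add(add(Z, mul(SSZ, SZ)), Z), SSSZ))))
  →7  S(S(S(add(Z, mul(add(add(Z, mul(SSZ, SZ)), Z), SSSZ)))))
  →8  S(S(S(mul(add(add(Z, mul(SSZ, SZ)), Z), SSSZ))))
  →9  S(S(S(mul(add(mul(SSZ, SZ), Z), SSSZ))))
  →10  S(S(S(mul(add(add(SZ, mul(SZ, SZ)), Z), SSSZ))))
  →11  S(S(S(mul(add(S(add(Z, mul(SZ, SZ))), Z), SSSZ))))
  →12  S(S(S(mul(S(add(add(Z, mul(SZ, SZ)), Z)), SSSZ))))
  →13  S(S(S(add(SSSZ, mul(add(add(Z, mul(SZ, SZ)), Z), SSSZ)))))
  →14  S(S(S(S(add(SSZ, mul(add(add(Z, mul(SZ, SZ)), Z), SSSZ))))))
  →15  S(S(S(S(S(add(SZ, mul(add(add(Z, mul(SZ, SZ)), Z), SSSZ)))))))
  →16  S(S(S(S(S(S(add(Z, mul(add(add(Z, mul(SZ, SZ)), Z), SSSZ))))))))
  →17  S(S(S(S(S(S(mul(add(add(Z, mul(SZ, SZ)), Z), SSSZ)))))))
  →18  S(S(S(S(S(S(mul(add(mul(SZ, SZ), Z), SSSZ)))))))
  →19  S(S(S(S(S(S(mul(add(add(SZ, mul(Z, SZ)), Z), SSSZ)))))))
  →20  S(S(S(S(S(S(mul(add(S(add(Z, mul(Z, SZ))), Z), SSSZ)))))))
  →21  S(S(S(S(S(S(mul(S(add(add(Z, mul(Z, SZ)), Z)), SSSZ)))))))
  →22  S(S(S(S(S(S(add(SSSZ, mul(add(add(Z, mul(Z, SZ)), Z), SSSZ))))))))
  →23  S(S(S(S(S(S(S(add(SSZ, mul(add(add(Z, mul(Z, SZ)), Z), SSSZ)))))))))
  →24  S(S(S(S(S(S(S(S(add(SZ, mul(add(add(Z, mul(Z, SZ)), Z), SSSZ))))))))))
  →25  S(S(S(S(S(S(S(S(S(add(Z, mul(add(add(Z, mul(Z, SZ)), Z), SSSZ)))))))))))
  →26  S(S(S(S(S(S(S(S(S(mul(add(add(Z, mul(Z, SZ)), Z), SSSZ))))))))))
  →27  S(S(S(S(S(S(S(S(S(mul(add(mul(Z, SZ), Z), SSSZ))))))))))
  →28  S(S(S(S(S(S(S(S(S(mul(add(Z, Z), SSSZ))))))))))
  →29  S(S(S(S(S(S(S(S(S(mul(Z, SSSZ))))))))))
  →30  S^9(Z)

Answer: normal form = S^9(Z)  (in 30 steps)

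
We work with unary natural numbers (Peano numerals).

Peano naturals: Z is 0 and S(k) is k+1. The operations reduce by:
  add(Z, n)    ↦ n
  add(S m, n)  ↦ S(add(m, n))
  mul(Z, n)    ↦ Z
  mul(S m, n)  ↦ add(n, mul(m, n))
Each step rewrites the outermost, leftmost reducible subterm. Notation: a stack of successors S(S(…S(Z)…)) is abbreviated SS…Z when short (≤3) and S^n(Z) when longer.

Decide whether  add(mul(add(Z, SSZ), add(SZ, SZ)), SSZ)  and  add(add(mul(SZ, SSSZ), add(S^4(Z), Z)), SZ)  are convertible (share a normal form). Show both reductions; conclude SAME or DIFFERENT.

Answer: DIFFERENT — A ⇓ S^6(Z), B ⇓ S^8(Z)

Reduction:
Term A:
  start: add(mul(add(Z, SSZ), add(SZ, SZ)), SSZ)
  →1  add(mul(SSZ, add(SZ, SZ)), SSZ)
  →2  add(add(add(SZ, SZ), mul(SZ, add(SZ, SZ))), SSZ)
  →3  add(add(S(add(Z, SZ)), mul(SZ, add(SZ, SZ))), SSZ)
  →4  add(S(add(add(Z, SZ), mul(SZ, add(SZ, SZ)))), SSZ)
  →5  S(add(add(add(Z, SZ), mul(SZ, add(SZ, SZ))), SSZ))
  →6  S(add(add(SZ, mul(SZ, add(SZ, SZ))), SSZ))
  →7  S(add(S(add(Z, mul(SZ, add(SZ, SZ)))), SSZ))
  →8  S(S(add(add(Z, mul(SZ, add(SZ, SZ))), SSZ)))
  →9  S(S(add(mul(SZ, add(SZ, SZ)), SSZ)))
  →10  S(S(add(add(add(SZ, SZ), mul(Z, add(SZ, SZ))), SSZ)))
  →11  S(S(add(add(S(add(Z, SZ)), mul(Z, add(SZ, SZ))), SSZ)))
  →12  S(S(add(S(add(add(Z, SZ), mul(Z, add(SZ, SZ)))), SSZ)))
  →13  S(S(S(add(add(add(Z, SZ), mul(Z, add(SZ, SZ))), SSZ))))
  →14  S(S(S(add(add(SZ, mul(Z, add(SZ, SZ))), SSZ))))
  →15  S(S(S(add(S(add(Z, mul(Z, add(SZ, SZ)))), SSZ))))
  →16  S(S(S(S(add(add(Z, mul(Z, add(SZ, SZ))), SSZ)))))
  →17  S(S(S(S(add(mul(Z, add(SZ, SZ)), SSZ)))))
  →18  S(S(S(S(add(Z, SSZ)))))
  →19  S^6(Z)

Term B:
  start: add(add(mul(SZ, SSSZ), add(S^4(Z), Z)), SZ)
  →1  add(add(add(SSSZ, mul(Z, SSSZ)), add(S^4(Z), Z)), SZ)
  →2  add(add(S(add(SSZ, mul(Z, SSSZ))), add(S^4(Z), Z)), SZ)
  →3  add(S(add(add(SSZ, mul(Z, SSSZ)), add(S^4(Z), Z))), SZ)
  →4  S(add(add(add(SSZ, mul(Z, SSSZ)), add(S^4(Z), Z)), SZ))
  →5  S(add(add(S(add(SZ, mul(Z, SSSZ))), add(S^4(Z), Z)), SZ))
  →6  S(add(S(add(add(SZ, mul(Z, SSSZ)), add(S^4(Z), Z))), SZ))
  →7  S(S(add(add(add(SZ, mul(Z, SSSZ)), add(S^4(Z), Z)), SZ)))
  →8  S(S(add(add(S(add(Z, mul(Z, SSSZ))), add(S^4(Z), Z)), SZ)))
  →9  S(S(add(S(add(add(Z, mul(Z, SSSZ)), add(S^4(Z), Z))), SZ)))
  →10  S(S(S(add(add(add(Z, mul(Z, SSSZ)), add(S^4(Z), Z)), SZ))))
  →11  S(S(S(add(add(mul(Z, SSSZ), add(S^4(Z), Z)), SZ))))
  →12  S(S(S(add(add(Z, add(S^4(Z), Z)), SZ))))
  →13  S(S(S(add(add(S^4(Z), Z), SZ))))
  →14  S(S(S(add(S(add(SSSZ, Z)), SZ))))
  →15  S(S(S(S(add(add(SSSZ, Z), SZ)))))
  →16  S(S(S(S(add(S(add(SSZ, Z)), SZ)))))
  →17  S(S(S(S(S(add(add(SSZ, Z), SZ))))))
  →18  S(S(S(S(S(add(S(add(SZ, Z)), SZ))))))
  →19  S(S(S(S(S(S(add(add(SZ, Z), SZ)))))))
  →20  S(S(S(S(S(S(add(S(add(Z, Z)), SZ)))))))
  →21  S(S(S(S(S(S(S(add(add(Z, Z), SZ))))))))
  →22  S(S(S(S(S(S(S(add(Z, SZ))))))))
  →23  S^8(Z)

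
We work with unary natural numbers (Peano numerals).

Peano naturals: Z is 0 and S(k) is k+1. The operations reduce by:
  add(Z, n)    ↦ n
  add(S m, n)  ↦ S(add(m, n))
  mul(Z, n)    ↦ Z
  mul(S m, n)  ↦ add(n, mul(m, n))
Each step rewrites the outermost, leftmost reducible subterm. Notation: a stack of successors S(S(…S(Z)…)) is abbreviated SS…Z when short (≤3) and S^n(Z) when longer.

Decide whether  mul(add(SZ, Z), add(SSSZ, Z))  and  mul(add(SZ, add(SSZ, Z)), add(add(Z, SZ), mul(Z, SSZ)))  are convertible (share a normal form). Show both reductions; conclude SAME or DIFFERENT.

Term A:
  start: mul(add(SZ, Z), add(SSSZ, Z))
  [1] mul(S(add(Z, Z)), add(SSSZ, Z))
  [2] add(add(SSSZ, Z), mul(add(Z, Z), add(SSSZ, Z)))
  [3] add(S(add(SSZ, Z)), mul(add(Z, Z), add(SSSZ, Z)))
  [4] S(add(add(SSZ, Z), mul(add(Z, Z), add(SSSZ, Z))))
  [5] S(add(S(add(SZ, Z)), mul(add(Z, Z), add(SSSZ, Z))))
  [6] S(S(add(add(SZ, Z), mul(add(Z, Z), add(SSSZ, Z)))))
  [7] S(S(add(S(add(Z, Z)), mul(add(Z, Z), add(SSSZ, Z)))))
  [8] S(S(S(add(add(Z, Z), mul(add(Z, Z), add(SSSZ, Z))))))
  [9] S(S(S(add(Z, mul(add(Z, Z), add(SSSZ, Z))))))
  [10] S(S(S(mul(add(Z, Z), add(SSSZ, Z)))))
  [11] S(S(S(mul(Z, add(SSSZ, Z)))))
  [12] SSSZ

Term B:
  start: mul(add(SZ, add(SSZ, Z)), add(add(Z, SZ), mul(Z, SSZ)))
  [1] mul(S(add(Z, add(SSZ, Z))), add(add(Z, SZ), mul(Z, SSZ)))
  [2] add(add(add(Z, SZ), mul(Z, SSZ)), mul(add(Z, add(SSZ, Z)), add(add(Z, SZ), mul(Z, SSZ))))
  [3] add(add(SZ, mul(Z, SSZ)), mul(add(Z, add(SSZ, Z)), add(add(Z, SZ), mul(Z, SSZ))))
  [4] add(S(add(Z, mul(Z, SSZ))), mul(add(Z, add(SSZ, Z)), add(add(Z, SZ), mul(Z, SSZ))))
  [5] S(add(add(Z, mul(Z, SSZ)), mul(add(Z, add(SSZ, Z)), add(add(Z, SZ), mul(Z, SSZ)))))
  [6] S(add(mul(Z, SSZ), mul(add(Z, add(SSZ, Z)), add(add(Z, SZ), mul(Z, SSZ)))))
  [7] S(add(Z, mul(add(Z, add(SSZ, Z)), add(add(Z, SZ), mul(Z, SSZ)))))
  [8] S(mul(add(Z, add(SSZ, Z)), add(add(Z, SZ), mul(Z, SSZ))))
  [9] S(mul(add(SSZ, Z), add(add(Z, SZ), mul(Z, SSZ))))
  [10] S(mul(S(add(SZ, Z)), add(add(Z, SZ), mul(Z, SSZ))))
  [11] S(add(add(add(Z, SZ), mul(Z, SSZ)), mul(add(SZ, Z), add(add(Z, SZ), mul(Z, SSZ)))))
  [12] S(add(add(SZ, mul(Z, SSZ)), mul(add(SZ, Z), add(add(Z, SZ), mul(Z, SSZ)))))
  [13] S(add(S(add(Z, mul(Z, SSZ))), mul(add(SZ, Z), add(add(Z, SZ), mul(Z, SSZ)))))
  [14] S(S(add(add(Z, mul(Z, SSZ)), mul(add(SZ, Z), add(add(Z, SZ), mul(Z, SSZ))))))
  [15] S(S(add(mul(Z, SSZ), mul(add(SZ, Z), add(add(Z, SZ), mul(Z, SSZ))))))
  [16] S(S(add(Z, mul(add(SZ, Z), add(add(Z, SZ), mul(Z, SSZ))))))
  [17] S(S(mul(add(SZ, Z), add(add(Z, SZ), mul(Z, SSZ)))))
  [18] S(S(mul(S(add(Z, Z)), add(add(Z, SZ), mul(Z, SSZ)))))
  [19] S(S(add(add(add(Z, SZ), mul(Z, SSZ)), mul(add(Z, Z), add(add(Z, SZ), mul(Z, SSZ))))))
  [20] S(S(add(add(SZ, mul(Z, SSZ)), mul(add(Z, Z), add(add(Z, SZ), mul(Z, SSZ))))))
  [21] S(S(add(S(add(Z, mul(Z, SSZ))), mul(add(Z, Z), add(add(Z, SZ), mul(Z, SSZ))))))
  [22] S(S(S(add(add(Z, mul(Z, SSZ)), mul(add(Z, Z), add(add(Z, SZ), mul(Z, SSZ)))))))
  [23] S(S(S(add(mul(Z, SSZ), mul(add(Z, Z), add(add(Z, SZ), mul(Z, SSZ)))))))
  [24] S(S(S(add(Z, mul(add(Z, Z), add(add(Z, SZ), mul(Z, SSZ)))))))
  [25] S(S(S(mul(add(Z, Z), add(add(Z, SZ), mul(Z, SSZ))))))
  [26] S(S(S(mul(Z, add(add(Z, SZ), mul(Z, SSZ))))))
  [27] SSSZ

Answer: SAME — A ⇓ SSSZ, B ⇓ SSSZ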